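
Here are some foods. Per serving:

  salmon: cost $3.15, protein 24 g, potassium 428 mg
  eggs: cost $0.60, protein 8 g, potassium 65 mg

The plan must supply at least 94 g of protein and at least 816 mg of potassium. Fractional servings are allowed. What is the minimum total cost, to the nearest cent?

An LP optimum is at a vertex; with two nutrient constraints at most two foods are used. Check each candidate.
salmon only: max(94/24, 816/428) = 3.917 servings → $12.34.
eggs only: max(94/8, 816/65) = 12.55 servings → $7.53.
salmon + eggs with both tight: 0.2242 servings and 11.08 servings → $7.35.
So the least-cost plan costs $7.35.

$7.35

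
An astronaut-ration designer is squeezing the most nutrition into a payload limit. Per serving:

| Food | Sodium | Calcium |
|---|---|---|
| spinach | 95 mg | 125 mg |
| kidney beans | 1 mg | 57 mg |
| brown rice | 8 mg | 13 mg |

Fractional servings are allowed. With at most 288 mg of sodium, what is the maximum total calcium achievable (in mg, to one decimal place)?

16416.0 mg

Calcium per mg sodium: kidney beans 57, brown rice 1.625, spinach 1.316.
With no serving limits, spend the whole sodium allowance on kidney beans: 288 mg / 1 mg × 57 mg = 16416.0 mg.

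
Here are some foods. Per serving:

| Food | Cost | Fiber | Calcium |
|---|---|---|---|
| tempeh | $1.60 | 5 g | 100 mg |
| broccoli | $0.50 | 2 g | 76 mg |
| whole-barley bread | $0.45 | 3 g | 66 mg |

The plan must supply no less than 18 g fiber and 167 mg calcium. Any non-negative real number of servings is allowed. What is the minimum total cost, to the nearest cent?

$2.70

A basic optimal solution has at most two foods positive. Try each food alone and each pair with both targets met exactly.
tempeh only: max(18/5, 167/100) = 3.6 servings → $5.76.
broccoli only: max(18/2, 167/76) = 9 servings → $4.50.
whole-barley bread only: max(18/3, 167/66) = 6 servings → $2.70.
tempeh + broccoli with both targets exact would need a negative amount; discard.
tempeh + whole-barley bread: the both-tight solution has a negative serving — not a feasible corner.
broccoli + whole-barley bread with both targets exact would need a negative amount; discard.
Cheapest feasible corner: $2.70.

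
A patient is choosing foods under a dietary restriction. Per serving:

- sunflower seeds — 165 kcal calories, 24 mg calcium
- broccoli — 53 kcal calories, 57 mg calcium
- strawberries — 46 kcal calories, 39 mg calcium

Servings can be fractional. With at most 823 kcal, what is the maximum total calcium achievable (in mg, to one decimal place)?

Calcium per kcal: broccoli 1.075, strawberries 0.8478, sunflower seeds 0.1455.
With no serving limits, spend the whole calories allowance on broccoli: 823 kcal / 53 kcal × 57 mg = 885.1 mg.

885.1 mg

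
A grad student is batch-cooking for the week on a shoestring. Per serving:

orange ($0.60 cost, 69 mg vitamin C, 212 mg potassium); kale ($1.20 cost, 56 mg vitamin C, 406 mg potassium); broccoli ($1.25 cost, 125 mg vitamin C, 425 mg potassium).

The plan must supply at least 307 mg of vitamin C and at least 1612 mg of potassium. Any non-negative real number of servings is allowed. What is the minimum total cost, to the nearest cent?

$4.56

With two linear requirements the optimum uses one or two foods; enumerate the corners.
orange only: max(307/69, 1612/212) = 7.604 servings → $4.56.
kale only: max(307/56, 1612/406) = 5.482 servings → $6.58.
broccoli only: max(307/125, 1612/425) = 3.793 servings → $4.74.
orange + kale with both tight: 2.129 servings and 2.859 servings → $4.71.
orange + broccoli: the both-tight solution has a negative serving — not a feasible corner.
kale + broccoli with both tight: 2.635 servings and 1.275 servings → $4.76.
The minimum over all feasible corners is $4.56.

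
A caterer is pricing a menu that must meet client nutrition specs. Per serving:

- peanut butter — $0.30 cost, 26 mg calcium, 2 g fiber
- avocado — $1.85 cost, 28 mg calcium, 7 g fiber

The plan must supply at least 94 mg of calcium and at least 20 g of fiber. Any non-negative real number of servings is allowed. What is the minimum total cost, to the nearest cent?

For a min-cost LP with two ≥-constraints, a basic feasible solution has at most two positive variables.
peanut butter only: max(94/26, 20/2) = 10 servings → $3.00.
avocado only: max(94/28, 20/7) = 3.357 servings → $6.21.
peanut butter + avocado with both tight: 0.7778 servings and 2.635 servings → $5.11.
So the least-cost plan costs $3.00.

$3.00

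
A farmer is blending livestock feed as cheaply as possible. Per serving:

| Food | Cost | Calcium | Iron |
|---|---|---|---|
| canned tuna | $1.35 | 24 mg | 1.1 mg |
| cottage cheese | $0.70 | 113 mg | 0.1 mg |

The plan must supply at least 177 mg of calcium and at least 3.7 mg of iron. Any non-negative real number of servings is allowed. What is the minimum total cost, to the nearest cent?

At the optimum either one food covers both requirements or two foods hit both targets exactly; no other combination can be cheaper.
canned tuna only: max(177/24, 3.7/1.1) = 7.375 servings → $9.96.
cottage cheese only: max(177/113, 3.7/0.1) = 37 servings → $25.90.
canned tuna + cottage cheese with both tight: 3.285 servings and 0.8687 servings → $5.04.
Cheapest feasible corner: $5.04.

$5.04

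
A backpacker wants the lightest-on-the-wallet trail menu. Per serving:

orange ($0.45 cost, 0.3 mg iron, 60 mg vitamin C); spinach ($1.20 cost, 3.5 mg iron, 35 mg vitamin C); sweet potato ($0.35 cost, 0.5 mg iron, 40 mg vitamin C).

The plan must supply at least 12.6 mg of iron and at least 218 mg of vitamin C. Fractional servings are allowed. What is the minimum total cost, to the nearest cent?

Two binding constraints pin down two serving amounts, so the optimal mix uses at most two foods. The candidates are each food alone (scaled to the tighter of iron/vitamin C) and each pair with both constraints tight.
orange only: max(12.6/0.3, 218/60) = 42 servings → $18.90.
spinach only: max(12.6/3.5, 218/35) = 6.229 servings → $7.47.
sweet potato only: max(12.6/0.5, 218/40) = 25.2 servings → $8.82.
orange + spinach with both tight: 1.614 servings and 3.462 servings → $4.88.
orange + sweet potato with both targets exact would need a negative amount; discard.
spinach + sweet potato with both tight: 3.224 servings and 2.629 servings → $4.79.
The minimum over all feasible corners is $4.79.

$4.79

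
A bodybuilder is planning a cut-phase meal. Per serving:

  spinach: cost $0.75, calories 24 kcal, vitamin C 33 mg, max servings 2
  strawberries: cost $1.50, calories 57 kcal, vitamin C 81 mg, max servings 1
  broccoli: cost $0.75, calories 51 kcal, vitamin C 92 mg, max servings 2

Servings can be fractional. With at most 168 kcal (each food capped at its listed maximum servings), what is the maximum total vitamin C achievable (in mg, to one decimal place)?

Vitamin C per kcal: broccoli 1.804, strawberries 1.421, spinach 1.375.
Take 2 servings of broccoli: uses 102 kcal, +184.0 mg vitamin C (running total 184.0 mg).
Take 1 serving of strawberries: uses 57 kcal, +81.0 mg vitamin C (running total 265.0 mg).
Take 0.375 servings of spinach: uses 9 kcal, +12.4 mg vitamin C (running total 277.4 mg).
Filling greedily by vitamin C-per-kcal is optimal for one linear limit, giving 277.4 mg.

277.4 mg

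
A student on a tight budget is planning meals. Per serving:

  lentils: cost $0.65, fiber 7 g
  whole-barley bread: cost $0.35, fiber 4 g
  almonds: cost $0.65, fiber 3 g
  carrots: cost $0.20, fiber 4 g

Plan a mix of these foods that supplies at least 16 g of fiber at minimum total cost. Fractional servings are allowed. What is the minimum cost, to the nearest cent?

$0.80

Cost per g of fiber: carrots $0.0500, whole-barley bread $0.0875, lentils $0.0929, almonds $0.2167.
With no serving limits, use only carrots: 16 g / 4 g = 4 servings × $0.20 = $0.80.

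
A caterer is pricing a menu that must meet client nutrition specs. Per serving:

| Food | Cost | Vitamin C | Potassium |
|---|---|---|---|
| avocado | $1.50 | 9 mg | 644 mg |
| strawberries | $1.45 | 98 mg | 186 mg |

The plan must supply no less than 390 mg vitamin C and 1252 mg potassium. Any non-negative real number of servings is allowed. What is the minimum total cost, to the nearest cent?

Check every corner: each single food scaled to meet both minima, and each pair solved so both constraints bind.
avocado only: max(390/9, 1252/644) = 43.33 servings → $65.00.
strawberries only: max(390/98, 1252/186) = 6.731 servings → $9.76.
avocado + strawberries with both tight: 0.8164 servings and 3.905 servings → $6.89.
So the least-cost plan costs $6.89.

$6.89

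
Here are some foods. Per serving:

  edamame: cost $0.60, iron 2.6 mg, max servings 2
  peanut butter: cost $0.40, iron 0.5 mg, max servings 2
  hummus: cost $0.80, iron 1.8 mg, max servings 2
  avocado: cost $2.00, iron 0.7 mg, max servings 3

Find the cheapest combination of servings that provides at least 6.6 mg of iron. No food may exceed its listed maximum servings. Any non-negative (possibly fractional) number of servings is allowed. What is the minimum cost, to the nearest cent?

Cost per mg of iron: edamame $0.2308, hummus $0.4444, peanut butter $0.8000, avocado $2.8571.
Take 2 servings of edamame: +5.2 mg iron for $1.20 (total $1.20, still need 1.4 mg).
Take 0.7778 servings of hummus: +1.4 mg iron for $0.62 (total $1.82, still need 0.0 mg).
Greedy by cheapest-per-mg is optimal for a single linear constraint, so the minimum cost is $1.82.

$1.82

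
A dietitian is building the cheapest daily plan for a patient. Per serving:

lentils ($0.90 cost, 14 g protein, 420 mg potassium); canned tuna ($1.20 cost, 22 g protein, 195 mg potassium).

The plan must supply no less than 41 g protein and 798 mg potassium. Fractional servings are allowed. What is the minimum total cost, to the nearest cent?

$2.44

This is a tiny linear program; its minimum lies at a vertex of the feasible set. List the vertices and price them.
lentils only: max(41/14, 798/420) = 2.929 servings → $2.64.
canned tuna only: max(41/22, 798/195) = 4.092 servings → $4.91.
lentils + canned tuna with both tight: 1.469 servings and 0.929 servings → $2.44.
Cheapest feasible corner: $2.44.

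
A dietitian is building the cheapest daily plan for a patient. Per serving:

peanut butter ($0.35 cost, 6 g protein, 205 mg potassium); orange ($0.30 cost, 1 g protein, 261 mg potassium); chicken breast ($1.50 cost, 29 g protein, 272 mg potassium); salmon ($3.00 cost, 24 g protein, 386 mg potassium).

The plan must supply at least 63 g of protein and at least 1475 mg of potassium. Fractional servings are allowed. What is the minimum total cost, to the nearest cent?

An LP optimum is at a vertex; with two nutrient constraints at most two foods are used. Check each candidate.
peanut butter only: max(63/6, 1475/205) = 10.5 servings → $3.67.
orange only: max(63/1, 1475/261) = 63 servings → $18.90.
chicken breast only: max(63/29, 1475/272) = 5.423 servings → $8.13.
salmon only: max(63/24, 1475/386) = 3.821 servings → $11.46.
peanut butter + orange: the both-tight solution has a negative serving — not a feasible corner.
peanut butter + chicken breast with both tight: 5.945 servings and 0.9425 servings → $3.49.
peanut butter + salmon with both tight: 4.256 servings and 1.561 servings → $6.17.
orange + chicken breast with both tight: 3.514 servings and 2.051 servings → $4.13.
orange + salmon with both tight: 1.885 servings and 2.546 servings → $8.20.
chicken breast + salmon: intersection lies outside the first quadrant.
The minimum over all feasible corners is $3.49.

$3.49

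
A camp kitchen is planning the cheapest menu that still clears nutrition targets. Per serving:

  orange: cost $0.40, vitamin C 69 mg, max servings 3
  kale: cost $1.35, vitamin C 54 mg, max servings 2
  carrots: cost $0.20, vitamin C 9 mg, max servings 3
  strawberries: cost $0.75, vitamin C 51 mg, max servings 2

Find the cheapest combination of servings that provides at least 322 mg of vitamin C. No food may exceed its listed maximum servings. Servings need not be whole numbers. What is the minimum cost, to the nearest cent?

Cost per mg of vitamin C: orange $0.0058, strawberries $0.0147, carrots $0.0222, kale $0.0250.
Take 3 servings of orange: +207.0 mg vitamin C for $1.20 (total $1.20, still need 115.0 mg).
Take 2 servings of strawberries: +102.0 mg vitamin C for $1.50 (total $2.70, still need 13.0 mg).
Take 1.444 servings of carrots: +13.0 mg vitamin C for $0.29 (total $2.99, still need 0.0 mg).
Filling from the cheapest source first is optimal under one linear minimum: $2.99.

$2.99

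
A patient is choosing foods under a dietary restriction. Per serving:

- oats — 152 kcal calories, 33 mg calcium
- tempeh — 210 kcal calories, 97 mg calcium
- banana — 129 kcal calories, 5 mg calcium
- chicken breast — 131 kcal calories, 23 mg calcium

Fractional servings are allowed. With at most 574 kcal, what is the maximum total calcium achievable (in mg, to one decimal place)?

Calcium per kcal: tempeh 0.4619, oats 0.2171, chicken breast 0.1756, banana 0.03876.
With no serving limits, spend the whole calories allowance on tempeh: 574 kcal / 210 kcal × 97 mg = 265.1 mg.

265.1 mg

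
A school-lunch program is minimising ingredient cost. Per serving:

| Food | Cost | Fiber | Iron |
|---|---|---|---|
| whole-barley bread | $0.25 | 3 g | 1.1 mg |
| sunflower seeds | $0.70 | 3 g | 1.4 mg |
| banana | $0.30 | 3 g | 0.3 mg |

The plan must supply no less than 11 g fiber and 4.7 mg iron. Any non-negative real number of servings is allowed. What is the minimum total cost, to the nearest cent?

The cheapest plan sits at a corner of the feasible region — with two constraints it uses at most two foods.
whole-barley bread only: max(11/3, 4.7/1.1) = 4.273 servings → $1.07.
sunflower seeds only: max(11/3, 4.7/1.4) = 3.667 servings → $2.57.
banana only: max(11/3, 4.7/0.3) = 15.67 servings → $4.70.
whole-barley bread + sunflower seeds with both tight: 1.444 servings and 2.222 servings → $1.92.
whole-barley bread + banana: the both-tight solution has a negative serving — not a feasible corner.
sunflower seeds + banana with both tight: 3.273 servings and 0.3939 servings → $2.41.
Cheapest feasible corner: $1.07.

$1.07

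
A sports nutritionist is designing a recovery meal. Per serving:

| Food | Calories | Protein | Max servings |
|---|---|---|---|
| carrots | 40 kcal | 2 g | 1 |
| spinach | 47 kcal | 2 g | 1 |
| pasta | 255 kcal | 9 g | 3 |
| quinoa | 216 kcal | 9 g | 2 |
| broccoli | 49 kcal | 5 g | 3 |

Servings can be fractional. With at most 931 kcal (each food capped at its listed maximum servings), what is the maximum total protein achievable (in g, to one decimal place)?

46.4 g

Protein per kcal: broccoli 0.102, carrots 0.05, spinach 0.04255, quinoa 0.04167, pasta 0.03529.
Take 3 servings of broccoli: uses 147 kcal, +15.0 g protein (running total 15.0 g).
Take 1 serving of carrots: uses 40 kcal, +2.0 g protein (running total 17.0 g).
Take 1 serving of spinach: uses 47 kcal, +2.0 g protein (running total 19.0 g).
Take 2 servings of quinoa: uses 432 kcal, +18.0 g protein (running total 37.0 g).
Take 1.039 servings of pasta: uses 265 kcal, +9.4 g protein (running total 46.4 g).
Greedy by best ratio exhausts the calories allowance optimally: 46.4 g.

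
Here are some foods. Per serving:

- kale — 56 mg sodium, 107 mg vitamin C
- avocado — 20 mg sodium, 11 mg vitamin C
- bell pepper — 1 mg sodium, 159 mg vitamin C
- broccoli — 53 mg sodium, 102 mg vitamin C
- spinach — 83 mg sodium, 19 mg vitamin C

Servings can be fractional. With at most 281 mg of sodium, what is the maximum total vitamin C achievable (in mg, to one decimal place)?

Vitamin C per mg sodium: bell pepper 159, broccoli 1.925, kale 1.911, avocado 0.55, spinach 0.2289.
With no serving limits, spend the whole sodium allowance on bell pepper: 281 mg / 1 mg × 159 mg = 44679.0 mg.

44679.0 mg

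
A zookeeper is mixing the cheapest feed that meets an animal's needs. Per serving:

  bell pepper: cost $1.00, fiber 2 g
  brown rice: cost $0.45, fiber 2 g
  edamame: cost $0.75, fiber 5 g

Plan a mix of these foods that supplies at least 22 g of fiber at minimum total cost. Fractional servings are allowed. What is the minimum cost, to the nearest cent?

Cost per g of fiber: edamame $0.1500, brown rice $0.2250, bell pepper $0.5000.
With no serving limits, use only edamame: 22 g / 5 g = 4.4 servings × $0.75 = $3.30.

$3.30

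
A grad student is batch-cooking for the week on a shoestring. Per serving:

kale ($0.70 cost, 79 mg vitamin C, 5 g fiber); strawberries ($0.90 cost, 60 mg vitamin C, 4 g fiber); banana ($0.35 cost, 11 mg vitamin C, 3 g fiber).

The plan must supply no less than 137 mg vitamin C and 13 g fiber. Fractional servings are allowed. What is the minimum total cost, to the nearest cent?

A basic optimal solution has at most two foods positive. Try each food alone and each pair with both targets met exactly.
kale only: max(137/79, 13/5) = 2.6 servings → $1.82.
strawberries only: max(137/60, 13/4) = 3.25 servings → $2.92.
banana only: max(137/11, 13/3) = 12.45 servings → $4.36.
kale + strawberries: intersection lies outside the first quadrant.
kale + banana with both tight: 1.473 servings and 1.879 servings → $1.69.
strawberries + banana with both tight: 1.971 servings and 1.706 servings → $2.37.
The minimum over all feasible corners is $1.69.

$1.69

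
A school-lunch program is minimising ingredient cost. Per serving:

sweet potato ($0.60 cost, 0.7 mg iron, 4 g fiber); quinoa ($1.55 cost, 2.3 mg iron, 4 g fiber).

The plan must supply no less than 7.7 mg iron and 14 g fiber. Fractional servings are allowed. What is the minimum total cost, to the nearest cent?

Two binding constraints pin down two serving amounts, so the optimal mix uses at most two foods. The candidates are each food alone (scaled to the tighter of iron/fiber) and each pair with both constraints tight.
sweet potato only: max(7.7/0.7, 14/4) = 11 servings → $6.60.
quinoa only: max(7.7/2.3, 14/4) = 3.5 servings → $5.42.
sweet potato + quinoa with both tight: 0.2188 servings and 3.281 servings → $5.22.
So the least-cost plan costs $5.22.

$5.22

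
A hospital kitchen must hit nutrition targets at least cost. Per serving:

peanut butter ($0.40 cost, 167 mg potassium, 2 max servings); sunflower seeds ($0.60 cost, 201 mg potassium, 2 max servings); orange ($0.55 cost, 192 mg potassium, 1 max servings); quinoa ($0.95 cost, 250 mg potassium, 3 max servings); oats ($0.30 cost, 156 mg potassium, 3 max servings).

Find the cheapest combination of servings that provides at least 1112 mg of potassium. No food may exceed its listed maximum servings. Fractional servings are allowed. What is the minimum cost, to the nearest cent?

Cost per mg of potassium: oats $0.0019, peanut butter $0.0024, orange $0.0029, sunflower seeds $0.0030, quinoa $0.0038.
Take 3 servings of oats: +468.0 mg potassium for $0.90 (total $0.90, still need 644.0 mg).
Take 2 servings of peanut butter: +334.0 mg potassium for $0.80 (total $1.70, still need 310.0 mg).
Take 1 serving of orange: +192.0 mg potassium for $0.55 (total $2.25, still need 118.0 mg).
Take 0.5871 servings of sunflower seeds: +118.0 mg potassium for $0.35 (total $2.60, still need 0.0 mg).
Filling from the cheapest source first is optimal under one linear minimum: $2.60.

$2.60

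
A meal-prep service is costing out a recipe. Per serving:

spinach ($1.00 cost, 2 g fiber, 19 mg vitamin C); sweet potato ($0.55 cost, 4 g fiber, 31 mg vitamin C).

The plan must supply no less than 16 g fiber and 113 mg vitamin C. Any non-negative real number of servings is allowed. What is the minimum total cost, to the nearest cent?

$2.20

An LP optimum is at a vertex; with two nutrient constraints at most two foods are used. Check each candidate.
spinach only: max(16/2, 113/19) = 8 servings → $8.00.
sweet potato only: max(16/4, 113/31) = 4 servings → $2.20.
spinach + sweet potato: intersection lies outside the first quadrant.
The minimum over all feasible corners is $2.20.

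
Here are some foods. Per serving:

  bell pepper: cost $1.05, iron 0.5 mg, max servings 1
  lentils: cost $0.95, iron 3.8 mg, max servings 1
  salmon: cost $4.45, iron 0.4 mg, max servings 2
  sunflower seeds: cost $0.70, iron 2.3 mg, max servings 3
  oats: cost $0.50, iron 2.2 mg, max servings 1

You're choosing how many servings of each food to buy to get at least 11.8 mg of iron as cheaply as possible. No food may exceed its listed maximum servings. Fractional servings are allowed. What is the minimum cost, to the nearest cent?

$3.22

Cost per mg of iron: oats $0.2273, lentils $0.2500, sunflower seeds $0.3043, bell pepper $2.1000, salmon $11.1250.
Take 1 serving of oats: +2.2 mg iron for $0.50 (total $0.50, still need 9.6 mg).
Take 1 serving of lentils: +3.8 mg iron for $0.95 (total $1.45, still need 5.8 mg).
Take 2.522 servings of sunflower seeds: +5.8 mg iron for $1.77 (total $3.22, still need 0.0 mg).
Filling from the cheapest source first is optimal under one linear minimum: $3.22.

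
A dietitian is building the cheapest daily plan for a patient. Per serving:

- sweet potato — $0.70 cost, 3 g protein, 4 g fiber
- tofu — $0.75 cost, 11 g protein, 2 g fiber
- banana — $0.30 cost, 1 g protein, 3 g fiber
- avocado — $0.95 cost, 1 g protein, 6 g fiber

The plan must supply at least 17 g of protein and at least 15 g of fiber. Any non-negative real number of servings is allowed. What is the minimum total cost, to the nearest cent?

Check every corner: each single food scaled to meet both minima, and each pair solved so both constraints bind.
sweet potato only: max(17/3, 15/4) = 5.667 servings → $3.97.
tofu only: max(17/11, 15/2) = 7.5 servings → $5.62.
banana only: max(17/1, 15/3) = 17 servings → $5.10.
avocado only: max(17/1, 15/6) = 17 servings → $16.15.
sweet potato + tofu with both tight: 3.447 servings and 0.6053 servings → $2.87.
sweet potato + banana: the both-tight solution has a negative serving — not a feasible corner.
sweet potato + avocado: the both-tight solution has a negative serving — not a feasible corner.
tofu + banana with both tight: 1.161 servings and 4.226 servings → $2.14.
tofu + avocado with both tight: 1.359 servings and 2.047 servings → $2.96.
banana + avocado: the both-tight solution has a negative serving — not a feasible corner.
The minimum over all feasible corners is $2.14.

$2.14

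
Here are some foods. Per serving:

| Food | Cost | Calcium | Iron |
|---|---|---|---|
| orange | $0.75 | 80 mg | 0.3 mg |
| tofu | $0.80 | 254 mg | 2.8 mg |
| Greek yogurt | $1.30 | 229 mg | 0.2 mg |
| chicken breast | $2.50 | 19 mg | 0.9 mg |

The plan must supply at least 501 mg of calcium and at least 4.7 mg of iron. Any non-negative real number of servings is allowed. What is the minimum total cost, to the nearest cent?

$1.58

Minimising a linear cost over {calcium ≥ 501, iron ≥ 4.7, servings ≥ 0} — the optimum is at a vertex, using one or two foods.
orange only: max(501/80, 4.7/0.3) = 15.67 servings → $11.75.
tofu only: max(501/254, 4.7/2.8) = 1.972 servings → $1.58.
Greek yogurt only: max(501/229, 4.7/0.2) = 23.5 servings → $30.55.
chicken breast only: max(501/19, 4.7/0.9) = 26.37 servings → $65.92.
orange + tofu with both tight: 1.414 servings and 1.527 servings → $2.28.
orange + Greek yogurt with both targets exact would need a negative amount; discard.
orange + chicken breast with both tight: 5.454 servings and 3.404 servings → $12.60.
tofu + Greek yogurt with both tight: 1.653 servings and 0.354 servings → $1.78.
tofu + chicken breast: the both-tight solution has a negative serving — not a feasible corner.
Greek yogurt + chicken breast with both tight: 1.787 servings and 4.825 servings → $14.39.
The minimum over all feasible corners is $1.58.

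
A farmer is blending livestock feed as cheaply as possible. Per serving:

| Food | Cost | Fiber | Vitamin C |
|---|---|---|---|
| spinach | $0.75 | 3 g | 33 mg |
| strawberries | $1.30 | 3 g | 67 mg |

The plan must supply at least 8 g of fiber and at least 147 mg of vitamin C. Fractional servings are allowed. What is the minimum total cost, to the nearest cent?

$2.95

spinach only: max(8/3, 147/33) = 4.455 servings → $3.34.
strawberries only: max(8/3, 147/67) = 2.667 servings → $3.47.
spinach + strawberries with both tight: 0.9314 servings and 1.735 servings → $2.95.
So the least-cost plan costs $2.95.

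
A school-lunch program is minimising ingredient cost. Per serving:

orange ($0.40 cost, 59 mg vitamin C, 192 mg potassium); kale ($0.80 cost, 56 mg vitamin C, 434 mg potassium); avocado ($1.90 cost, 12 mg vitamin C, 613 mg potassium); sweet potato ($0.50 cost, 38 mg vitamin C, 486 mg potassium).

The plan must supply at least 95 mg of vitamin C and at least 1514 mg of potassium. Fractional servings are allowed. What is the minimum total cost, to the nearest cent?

At the optimum either one food covers both requirements or two foods hit both targets exactly; no other combination can be cheaper.
orange only: max(95/59, 1514/192) = 7.885 servings → $3.15.
kale only: max(95/56, 1514/434) = 3.488 servings → $2.79.
avocado only: max(95/12, 1514/613) = 7.917 servings → $15.04.
sweet potato only: max(95/38, 1514/486) = 3.115 servings → $1.56.
orange + kale: the both-tight solution has a negative serving — not a feasible corner.
orange + avocado with both tight: 1.183 servings and 2.099 servings → $4.46.
orange + sweet potato: the both-tight solution has a negative serving — not a feasible corner.
kale + avocado with both tight: 1.376 servings and 1.496 servings → $3.94.
kale + sweet potato: the both-tight solution has a negative serving — not a feasible corner.
avocado + sweet potato with both tight: 0.6507 servings and 2.295 servings → $2.38.
Cheapest feasible corner: $1.56.

$1.56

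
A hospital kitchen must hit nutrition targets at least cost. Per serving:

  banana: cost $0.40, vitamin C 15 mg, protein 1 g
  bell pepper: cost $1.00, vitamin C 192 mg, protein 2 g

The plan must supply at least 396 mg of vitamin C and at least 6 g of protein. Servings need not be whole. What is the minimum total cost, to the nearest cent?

$2.78

Minimising a linear cost over {vitamin C ≥ 396, protein ≥ 6, servings ≥ 0} — the optimum is at a vertex, using one or two foods.
banana only: max(396/15, 6/1) = 26.4 servings → $10.56.
bell pepper only: max(396/192, 6/2) = 3 servings → $3.00.
banana + bell pepper with both tight: 2.222 servings and 1.889 servings → $2.78.
So the least-cost plan costs $2.78.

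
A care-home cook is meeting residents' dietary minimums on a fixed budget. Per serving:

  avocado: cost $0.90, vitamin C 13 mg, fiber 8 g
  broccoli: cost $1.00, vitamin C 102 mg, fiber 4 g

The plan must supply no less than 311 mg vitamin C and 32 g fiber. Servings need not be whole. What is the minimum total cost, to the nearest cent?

$5.09

Compare the cost at each extreme point of the feasible region.
avocado only: max(311/13, 32/8) = 23.92 servings → $21.53.
broccoli only: max(311/102, 32/4) = 8 servings → $8.00.
avocado + broccoli with both tight: 2.644 servings and 2.712 servings → $5.09.
So the least-cost plan costs $5.09.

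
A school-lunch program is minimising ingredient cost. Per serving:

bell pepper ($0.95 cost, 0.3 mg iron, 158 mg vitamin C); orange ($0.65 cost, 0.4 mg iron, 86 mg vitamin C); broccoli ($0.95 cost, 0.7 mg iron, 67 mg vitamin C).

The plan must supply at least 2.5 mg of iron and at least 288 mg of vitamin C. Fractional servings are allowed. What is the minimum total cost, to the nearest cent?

The cheapest plan sits at a corner of the feasible region — with two constraints it uses at most two foods.
bell pepper only: max(2.5/0.3, 288/158) = 8.333 servings → $7.92.
orange only: max(2.5/0.4, 288/86) = 6.25 servings → $4.06.
broccoli only: max(2.5/0.7, 288/67) = 4.299 servings → $4.08.
bell pepper + orange: intersection lies outside the first quadrant.
bell pepper + broccoli with both tight: 0.3768 servings and 3.41 servings → $3.60.
orange + broccoli with both tight: 1.021 servings and 2.988 servings → $3.50.
The minimum over all feasible corners is $3.50.

$3.50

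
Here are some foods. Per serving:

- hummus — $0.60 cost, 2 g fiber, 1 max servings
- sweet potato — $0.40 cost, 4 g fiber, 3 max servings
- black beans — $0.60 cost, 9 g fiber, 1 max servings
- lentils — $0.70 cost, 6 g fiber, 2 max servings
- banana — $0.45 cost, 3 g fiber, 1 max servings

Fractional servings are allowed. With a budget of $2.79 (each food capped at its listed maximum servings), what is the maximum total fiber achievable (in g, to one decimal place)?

Fiber per dollar: black beans 15, sweet potato 10, lentils 8.571, banana 6.667, hummus 3.333.
Take 1 serving of black beans: spends $0.60, +9.0 g fiber (running total 9.0 g).
Take 3 servings of sweet potato: spends $1.20, +12.0 g fiber (running total 21.0 g).
Take 1.414 servings of lentils: spends $0.99, +8.5 g fiber (running total 29.5 g).
Greedy by best ratio exhausts the cost allowance optimally: 29.5 g.

29.5 g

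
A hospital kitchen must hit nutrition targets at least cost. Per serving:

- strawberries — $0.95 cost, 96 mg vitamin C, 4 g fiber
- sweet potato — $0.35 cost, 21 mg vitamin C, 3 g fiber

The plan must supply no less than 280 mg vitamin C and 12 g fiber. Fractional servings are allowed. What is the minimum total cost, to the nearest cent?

A basic optimal solution has at most two foods positive. Try each food alone and each pair with both targets met exactly.
strawberries only: max(280/96, 12/4) = 3 servings → $2.85.
sweet potato only: max(280/21, 12/3) = 13.33 servings → $4.67.
strawberries + sweet potato with both tight: 2.882 servings and 0.1569 servings → $2.79.
So the least-cost plan costs $2.79.

$2.79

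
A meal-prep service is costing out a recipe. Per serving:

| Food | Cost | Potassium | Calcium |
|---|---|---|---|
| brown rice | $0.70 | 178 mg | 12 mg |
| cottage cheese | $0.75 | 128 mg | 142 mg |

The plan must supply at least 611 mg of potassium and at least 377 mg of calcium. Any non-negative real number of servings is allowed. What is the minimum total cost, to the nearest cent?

The cheapest plan sits at a corner of the feasible region — with two constraints it uses at most two foods.
brown rice only: max(611/178, 377/12) = 31.42 servings → $21.99.
cottage cheese only: max(611/128, 377/142) = 4.773 servings → $3.58.
brown rice + cottage cheese with both tight: 1.622 servings and 2.518 servings → $3.02.
Cheapest feasible corner: $3.02.

$3.02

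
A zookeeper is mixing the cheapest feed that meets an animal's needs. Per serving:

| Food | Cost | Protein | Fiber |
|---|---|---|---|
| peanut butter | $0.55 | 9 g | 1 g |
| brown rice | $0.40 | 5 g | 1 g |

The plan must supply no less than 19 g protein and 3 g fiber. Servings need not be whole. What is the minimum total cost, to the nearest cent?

A basic optimal solution has at most two foods positive. Try each food alone and each pair with both targets met exactly.
peanut butter only: max(19/9, 3/1) = 3 servings → $1.65.
brown rice only: max(19/5, 3/1) = 3.8 servings → $1.52.
peanut butter + brown rice with both tight: 1 serving and 2 servings → $1.35.
Cheapest feasible corner: $1.35.

$1.35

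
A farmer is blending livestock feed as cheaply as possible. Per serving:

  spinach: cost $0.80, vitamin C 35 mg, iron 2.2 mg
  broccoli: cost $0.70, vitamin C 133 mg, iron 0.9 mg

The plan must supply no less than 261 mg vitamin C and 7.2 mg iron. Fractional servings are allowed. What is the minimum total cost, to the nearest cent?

$3.08

Check every corner: each single food scaled to meet both minima, and each pair solved so both constraints bind.
spinach only: max(261/35, 7.2/2.2) = 7.457 servings → $5.97.
broccoli only: max(261/133, 7.2/0.9) = 8 servings → $5.60.
spinach + broccoli with both tight: 2.768 servings and 1.234 servings → $3.08.
So the least-cost plan costs $3.08.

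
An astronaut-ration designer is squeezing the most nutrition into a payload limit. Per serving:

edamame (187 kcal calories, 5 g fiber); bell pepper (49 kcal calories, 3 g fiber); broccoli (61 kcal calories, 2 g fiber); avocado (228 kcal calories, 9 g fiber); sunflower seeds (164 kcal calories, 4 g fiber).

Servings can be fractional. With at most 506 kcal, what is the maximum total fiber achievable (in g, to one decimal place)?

31.0 g

Fiber per kcal: bell pepper 0.06122, avocado 0.03947, broccoli 0.03279, edamame 0.02674, sunflower seeds 0.02439.
With no serving limits, spend the whole calories allowance on bell pepper: 506 kcal / 49 kcal × 3 g = 31.0 g.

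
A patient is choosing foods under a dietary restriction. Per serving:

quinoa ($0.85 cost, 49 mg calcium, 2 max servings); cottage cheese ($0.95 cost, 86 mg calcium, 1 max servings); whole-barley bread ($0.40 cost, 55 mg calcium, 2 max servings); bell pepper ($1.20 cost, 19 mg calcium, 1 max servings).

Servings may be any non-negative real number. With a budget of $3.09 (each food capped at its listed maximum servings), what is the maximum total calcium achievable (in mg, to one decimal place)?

Calcium per dollar: whole-barley bread 137.5, cottage cheese 90.53, quinoa 57.65, bell pepper 15.83.
Take 2 servings of whole-barley bread: spends $0.80, +110.0 mg calcium (running total 110.0 mg).
Take 1 serving of cottage cheese: spends $0.95, +86.0 mg calcium (running total 196.0 mg).
Take 1.576 servings of quinoa: spends $1.34, +77.2 mg calcium (running total 273.2 mg).
Filling greedily by calcium-per-dollar is optimal for one linear limit, giving 273.2 mg.

273.2 mg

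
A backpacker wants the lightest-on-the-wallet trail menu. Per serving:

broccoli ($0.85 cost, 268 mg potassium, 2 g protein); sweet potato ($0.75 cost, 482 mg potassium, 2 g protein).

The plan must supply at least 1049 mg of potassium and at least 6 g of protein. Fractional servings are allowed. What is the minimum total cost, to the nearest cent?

A basic optimal solution has at most two foods positive. Try each food alone and each pair with both targets met exactly.
broccoli only: max(1049/268, 6/2) = 3.914 servings → $3.33.
sweet potato only: max(1049/482, 6/2) = 3 servings → $2.25.
broccoli + sweet potato with both tight: 1.855 servings and 1.145 servings → $2.44.
The minimum over all feasible corners is $2.25.

$2.25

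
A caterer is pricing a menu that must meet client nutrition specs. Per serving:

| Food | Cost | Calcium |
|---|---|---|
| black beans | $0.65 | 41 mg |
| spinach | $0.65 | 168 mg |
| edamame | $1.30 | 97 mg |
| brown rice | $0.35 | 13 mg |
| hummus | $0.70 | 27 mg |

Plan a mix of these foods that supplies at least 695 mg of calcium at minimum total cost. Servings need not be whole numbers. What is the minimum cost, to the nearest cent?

Cost per mg of calcium: spinach $0.0039, edamame $0.0134, black beans $0.0159, hummus $0.0259, brown rice $0.0269.
With no serving limits, use only spinach: 695 mg / 168 mg = 4.137 servings × $0.65 = $2.69.

$2.69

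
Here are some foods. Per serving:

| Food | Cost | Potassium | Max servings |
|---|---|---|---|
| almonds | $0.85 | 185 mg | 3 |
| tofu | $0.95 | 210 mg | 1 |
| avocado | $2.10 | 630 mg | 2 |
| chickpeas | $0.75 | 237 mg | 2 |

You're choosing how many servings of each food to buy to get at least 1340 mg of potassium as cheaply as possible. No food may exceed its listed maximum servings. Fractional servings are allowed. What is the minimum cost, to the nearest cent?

$4.39

Cost per mg of potassium: chickpeas $0.0032, avocado $0.0033, tofu $0.0045, almonds $0.0046.
Take 2 servings of chickpeas: +474.0 mg potassium for $1.50 (total $1.50, still need 866.0 mg).
Take 1.375 servings of avocado: +866.0 mg potassium for $2.89 (total $4.39, still need 0.0 mg).
Filling from the cheapest source first is optimal under one linear minimum: $4.39.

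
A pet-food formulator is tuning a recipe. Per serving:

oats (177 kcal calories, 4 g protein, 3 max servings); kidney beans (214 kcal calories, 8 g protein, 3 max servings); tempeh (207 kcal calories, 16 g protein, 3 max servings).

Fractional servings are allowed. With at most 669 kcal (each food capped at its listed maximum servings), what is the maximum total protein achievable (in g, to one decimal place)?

49.8 g

Protein per kcal: tempeh 0.07729, kidney beans 0.03738, oats 0.0226.
Take 3 servings of tempeh: uses 621 kcal, +48.0 g protein (running total 48.0 g).
Take 0.2243 servings of kidney beans: uses 48 kcal, +1.8 g protein (running total 49.8 g).
Filling greedily by protein-per-kcal is optimal for one linear limit, giving 49.8 g.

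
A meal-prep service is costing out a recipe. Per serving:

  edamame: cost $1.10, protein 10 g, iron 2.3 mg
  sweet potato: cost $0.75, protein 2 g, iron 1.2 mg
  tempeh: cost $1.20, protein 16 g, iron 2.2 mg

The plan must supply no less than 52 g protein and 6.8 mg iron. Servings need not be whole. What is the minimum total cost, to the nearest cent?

$3.90

The cheapest plan sits at a corner of the feasible region — with two constraints it uses at most two foods.
edamame only: max(52/10, 6.8/2.3) = 5.2 servings → $5.72.
sweet potato only: max(52/2, 6.8/1.2) = 26 servings → $19.50.
tempeh only: max(52/16, 6.8/2.2) = 3.25 servings → $3.90.
edamame + sweet potato: intersection lies outside the first quadrant.
edamame + tempeh: the both-tight solution has a negative serving — not a feasible corner.
sweet potato + tempeh: intersection lies outside the first quadrant.
So the least-cost plan costs $3.90.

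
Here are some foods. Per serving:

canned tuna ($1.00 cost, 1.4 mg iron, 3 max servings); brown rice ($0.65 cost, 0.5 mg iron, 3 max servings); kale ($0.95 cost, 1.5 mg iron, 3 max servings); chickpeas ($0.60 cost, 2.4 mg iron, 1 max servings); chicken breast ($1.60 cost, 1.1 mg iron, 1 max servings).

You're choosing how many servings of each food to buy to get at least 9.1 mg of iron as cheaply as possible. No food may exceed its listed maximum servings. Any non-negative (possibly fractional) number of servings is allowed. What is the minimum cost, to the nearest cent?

Cost per mg of iron: chickpeas $0.2500, kale $0.6333, canned tuna $0.7143, brown rice $1.3000, chicken breast $1.4545.
Take 1 serving of chickpeas: +2.4 mg iron for $0.60 (total $0.60, still need 6.7 mg).
Take 3 servings of kale: +4.5 mg iron for $2.85 (total $3.45, still need 2.2 mg).
Take 1.571 servings of canned tuna: +2.2 mg iron for $1.57 (total $5.02, still need 0.0 mg).
Greedy by cheapest-per-mg is optimal for a single linear constraint, so the minimum cost is $5.02.

$5.02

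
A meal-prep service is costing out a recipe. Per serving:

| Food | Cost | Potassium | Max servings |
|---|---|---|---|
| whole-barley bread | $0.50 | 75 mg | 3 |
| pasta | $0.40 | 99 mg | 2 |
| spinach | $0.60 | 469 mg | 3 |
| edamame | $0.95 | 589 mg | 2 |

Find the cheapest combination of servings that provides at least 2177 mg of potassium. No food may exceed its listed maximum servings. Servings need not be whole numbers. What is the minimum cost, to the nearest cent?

Cost per mg of potassium: spinach $0.0013, edamame $0.0016, pasta $0.0040, whole-barley bread $0.0067.
Take 3 servings of spinach: +1407.0 mg potassium for $1.80 (total $1.80, still need 770.0 mg).
Take 1.307 servings of edamame: +770.0 mg potassium for $1.24 (total $3.04, still need 0.0 mg).
Greedy by cheapest-per-mg is optimal for a single linear constraint, so the minimum cost is $3.04.

$3.04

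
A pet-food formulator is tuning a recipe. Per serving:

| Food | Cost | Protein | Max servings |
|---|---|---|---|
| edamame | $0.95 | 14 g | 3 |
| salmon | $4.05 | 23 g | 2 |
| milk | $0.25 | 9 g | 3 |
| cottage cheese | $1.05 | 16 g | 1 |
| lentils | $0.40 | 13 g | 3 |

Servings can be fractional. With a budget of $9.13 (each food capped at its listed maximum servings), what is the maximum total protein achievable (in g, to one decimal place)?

Protein per dollar: milk 36, lentils 32.5, cottage cheese 15.24, edamame 14.74, salmon 5.679.
Take 3 servings of milk: spends $0.75, +27.0 g protein (running total 27.0 g).
Take 3 servings of lentils: spends $1.20, +39.0 g protein (running total 66.0 g).
Take 1 serving of cottage cheese: spends $1.05, +16.0 g protein (running total 82.0 g).
Take 3 servings of edamame: spends $2.85, +42.0 g protein (running total 124.0 g).
Take 0.8099 servings of salmon: spends $3.28, +18.6 g protein (running total 142.6 g).
Greedy by best ratio exhausts the cost allowance optimally: 142.6 g.

142.6 g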